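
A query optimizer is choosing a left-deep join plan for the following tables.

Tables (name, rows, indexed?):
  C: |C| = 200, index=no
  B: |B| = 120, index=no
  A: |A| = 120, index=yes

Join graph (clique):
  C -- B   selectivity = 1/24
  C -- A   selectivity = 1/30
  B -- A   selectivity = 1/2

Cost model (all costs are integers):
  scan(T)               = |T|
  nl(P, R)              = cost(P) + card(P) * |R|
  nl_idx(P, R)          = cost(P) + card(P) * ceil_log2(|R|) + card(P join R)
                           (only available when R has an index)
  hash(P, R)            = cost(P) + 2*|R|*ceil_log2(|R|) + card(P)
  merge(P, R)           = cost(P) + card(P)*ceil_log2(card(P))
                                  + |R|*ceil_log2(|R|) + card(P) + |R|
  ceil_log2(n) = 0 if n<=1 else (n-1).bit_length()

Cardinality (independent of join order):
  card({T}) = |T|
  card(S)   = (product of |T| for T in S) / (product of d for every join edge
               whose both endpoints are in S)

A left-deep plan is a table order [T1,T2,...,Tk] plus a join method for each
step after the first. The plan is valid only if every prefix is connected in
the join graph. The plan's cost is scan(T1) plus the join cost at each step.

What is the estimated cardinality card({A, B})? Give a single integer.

Tables in S: A(120), B(120)
Edges inside S: B-A(d=2)
numerator = 120 * 120 = 14400
denominator = 2 = 2
card(S) = 14400 / 2 = 7200

7200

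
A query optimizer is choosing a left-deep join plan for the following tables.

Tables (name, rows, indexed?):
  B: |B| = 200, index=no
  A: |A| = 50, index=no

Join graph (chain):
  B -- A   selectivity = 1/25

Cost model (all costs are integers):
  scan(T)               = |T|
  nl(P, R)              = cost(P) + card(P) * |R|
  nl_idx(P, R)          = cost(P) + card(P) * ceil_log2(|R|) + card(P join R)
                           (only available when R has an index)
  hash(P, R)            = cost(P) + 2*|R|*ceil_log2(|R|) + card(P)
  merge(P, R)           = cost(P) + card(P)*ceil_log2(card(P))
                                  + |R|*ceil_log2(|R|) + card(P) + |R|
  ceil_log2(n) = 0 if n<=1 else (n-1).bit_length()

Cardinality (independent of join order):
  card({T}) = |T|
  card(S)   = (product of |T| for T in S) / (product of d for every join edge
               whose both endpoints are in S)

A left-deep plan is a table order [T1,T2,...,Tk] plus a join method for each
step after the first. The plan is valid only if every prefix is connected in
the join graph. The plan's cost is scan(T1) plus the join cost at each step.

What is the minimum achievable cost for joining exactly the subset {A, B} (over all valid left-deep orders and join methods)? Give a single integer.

1000

Selinger DP over subsets of {A,B}:
  {B}: scan cost=200, card=200
  {A}: scan cost=50, card=50
  {AB}: card=400; try (A,hash)→1000, (B,merge)→2200, (A,merge)→2350, (B,hash)→3300, (B,nl)→10050, (A,nl)→10200; best=1000 via (A,hash)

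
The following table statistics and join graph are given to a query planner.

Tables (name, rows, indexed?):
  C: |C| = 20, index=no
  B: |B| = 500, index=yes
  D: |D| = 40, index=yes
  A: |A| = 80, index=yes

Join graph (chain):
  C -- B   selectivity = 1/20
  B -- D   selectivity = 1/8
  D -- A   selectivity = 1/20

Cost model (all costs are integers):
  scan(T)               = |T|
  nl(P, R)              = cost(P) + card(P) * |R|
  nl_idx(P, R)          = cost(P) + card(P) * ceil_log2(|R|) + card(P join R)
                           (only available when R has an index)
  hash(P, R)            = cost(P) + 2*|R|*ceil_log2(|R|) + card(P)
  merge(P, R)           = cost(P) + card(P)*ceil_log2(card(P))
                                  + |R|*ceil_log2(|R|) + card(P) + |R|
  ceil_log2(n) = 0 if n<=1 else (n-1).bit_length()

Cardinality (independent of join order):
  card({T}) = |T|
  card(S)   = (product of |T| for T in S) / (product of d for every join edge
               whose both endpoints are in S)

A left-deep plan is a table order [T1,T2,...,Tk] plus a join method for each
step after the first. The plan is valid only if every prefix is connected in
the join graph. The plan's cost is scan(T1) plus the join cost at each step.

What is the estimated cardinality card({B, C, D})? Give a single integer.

2500

Tables in S: B(500), C(20), D(40)
Edges inside S: C-B(d=20), B-D(d=8)
numerator = 500 * 20 * 40 = 400000
denominator = 20 * 8 = 160
card(S) = 400000 / 160 = 2500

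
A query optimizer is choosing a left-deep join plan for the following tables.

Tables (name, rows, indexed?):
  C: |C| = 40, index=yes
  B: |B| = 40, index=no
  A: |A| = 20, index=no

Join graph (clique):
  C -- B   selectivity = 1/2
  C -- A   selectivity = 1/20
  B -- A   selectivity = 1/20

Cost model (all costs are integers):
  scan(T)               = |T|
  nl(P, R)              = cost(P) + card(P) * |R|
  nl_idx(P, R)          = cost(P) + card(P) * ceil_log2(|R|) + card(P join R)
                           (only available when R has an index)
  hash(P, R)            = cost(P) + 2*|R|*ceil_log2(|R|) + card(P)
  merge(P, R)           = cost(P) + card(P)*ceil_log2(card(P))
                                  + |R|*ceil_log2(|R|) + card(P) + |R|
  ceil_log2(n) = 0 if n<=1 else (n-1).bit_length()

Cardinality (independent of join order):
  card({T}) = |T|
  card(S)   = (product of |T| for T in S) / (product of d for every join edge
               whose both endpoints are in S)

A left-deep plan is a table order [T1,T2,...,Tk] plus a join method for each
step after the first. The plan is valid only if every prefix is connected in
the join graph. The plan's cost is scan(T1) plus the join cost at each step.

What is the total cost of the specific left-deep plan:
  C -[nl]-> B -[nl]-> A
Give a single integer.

step 1: scan C: cost=40, card=40
step 2: join B via nl
    card(P join B) = 40*40/(2) = 800
    cost = 40 + 40*40 = 1640
step 3: join A via nl
    card(P join A) = 800*20/(20*20) = 40
    cost = 1640 + 800*20 = 17640

17640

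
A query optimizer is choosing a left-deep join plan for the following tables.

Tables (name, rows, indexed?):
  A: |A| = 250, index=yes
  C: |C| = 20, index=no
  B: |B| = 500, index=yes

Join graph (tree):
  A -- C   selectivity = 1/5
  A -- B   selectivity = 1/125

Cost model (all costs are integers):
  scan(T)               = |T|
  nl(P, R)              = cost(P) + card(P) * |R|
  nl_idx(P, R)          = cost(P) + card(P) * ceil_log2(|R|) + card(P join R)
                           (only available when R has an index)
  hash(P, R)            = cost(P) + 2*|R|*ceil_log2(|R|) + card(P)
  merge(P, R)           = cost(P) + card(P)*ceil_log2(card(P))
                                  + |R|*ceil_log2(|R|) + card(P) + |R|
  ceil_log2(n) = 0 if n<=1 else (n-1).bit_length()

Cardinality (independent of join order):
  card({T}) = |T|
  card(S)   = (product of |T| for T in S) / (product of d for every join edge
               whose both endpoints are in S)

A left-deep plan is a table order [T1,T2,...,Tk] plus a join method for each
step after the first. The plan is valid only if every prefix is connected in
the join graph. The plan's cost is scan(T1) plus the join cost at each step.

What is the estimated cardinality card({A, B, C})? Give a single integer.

4000

Tables in S: A(250), B(500), C(20)
Edges inside S: A-C(d=5), A-B(d=125)
numerator = 250 * 500 * 20 = 2500000
denominator = 5 * 125 = 625
card(S) = 2500000 / 625 = 4000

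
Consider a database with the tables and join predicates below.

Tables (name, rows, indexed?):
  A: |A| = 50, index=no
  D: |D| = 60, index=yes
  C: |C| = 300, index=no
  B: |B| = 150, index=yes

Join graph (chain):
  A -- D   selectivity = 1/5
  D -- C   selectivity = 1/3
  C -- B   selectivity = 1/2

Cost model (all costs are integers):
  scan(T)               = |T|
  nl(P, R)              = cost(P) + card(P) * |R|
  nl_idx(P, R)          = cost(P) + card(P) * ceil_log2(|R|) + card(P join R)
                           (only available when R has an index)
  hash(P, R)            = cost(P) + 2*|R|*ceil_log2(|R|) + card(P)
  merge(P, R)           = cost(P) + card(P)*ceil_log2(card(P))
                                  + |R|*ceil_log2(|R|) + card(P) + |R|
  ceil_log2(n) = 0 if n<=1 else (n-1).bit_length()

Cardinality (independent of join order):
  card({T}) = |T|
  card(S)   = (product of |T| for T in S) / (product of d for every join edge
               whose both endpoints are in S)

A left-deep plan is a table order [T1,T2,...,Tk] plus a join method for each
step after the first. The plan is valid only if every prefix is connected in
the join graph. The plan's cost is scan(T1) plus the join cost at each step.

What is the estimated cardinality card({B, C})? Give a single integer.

22500

Tables in S: B(150), C(300)
Edges inside S: C-B(d=2)
numerator = 150 * 300 = 45000
denominator = 2 = 2
card(S) = 45000 / 2 = 22500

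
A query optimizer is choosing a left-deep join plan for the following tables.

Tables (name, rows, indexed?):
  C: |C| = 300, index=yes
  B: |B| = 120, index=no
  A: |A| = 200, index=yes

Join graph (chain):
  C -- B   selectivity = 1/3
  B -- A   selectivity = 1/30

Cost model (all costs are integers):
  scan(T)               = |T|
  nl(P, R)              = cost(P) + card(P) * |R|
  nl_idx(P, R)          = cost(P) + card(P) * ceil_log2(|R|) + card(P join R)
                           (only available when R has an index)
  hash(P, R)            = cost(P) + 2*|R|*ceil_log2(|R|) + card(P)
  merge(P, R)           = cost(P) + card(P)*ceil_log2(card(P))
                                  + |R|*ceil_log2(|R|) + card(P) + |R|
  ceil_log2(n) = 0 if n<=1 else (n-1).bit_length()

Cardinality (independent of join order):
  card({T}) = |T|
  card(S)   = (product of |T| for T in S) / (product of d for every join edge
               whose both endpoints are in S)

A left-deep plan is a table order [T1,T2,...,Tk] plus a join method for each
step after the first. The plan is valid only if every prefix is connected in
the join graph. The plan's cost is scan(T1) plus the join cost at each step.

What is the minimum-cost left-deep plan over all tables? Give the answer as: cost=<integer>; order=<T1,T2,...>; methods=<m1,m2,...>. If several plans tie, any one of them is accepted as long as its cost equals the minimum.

Selinger DP (subsets sized 1..n):
  {C}: scan cost=300, card=300
  {B}: scan cost=120, card=120
  {A}: scan cost=200, card=200
  {BC}: card=12000; try (B,hash)→2280, (C,merge)→4080, (B,merge)→4260, (C,hash)→5640, (C,nl_idx)→13200, (C,nl)→36120 …(+1); best=2280 via (B,hash)
  {AB}: card=800; try (A,nl_idx)→1880, (B,hash)→2080, (A,merge)→2880, (B,merge)→2960, (A,hash)→3440, (A,nl)→24120 …(+1); best=1880 via (A,nl_idx)
  {ABC}: card=80000; try (C,hash)→8080, (C,merge)→13680, (A,hash)→17480, (C,nl_idx)→89080, (A,nl_idx)→178280, (A,merge)→184080 …(+2); best=8080 via (C,hash)

cost=8080; order=B,A,C; methods=nl_idx,hash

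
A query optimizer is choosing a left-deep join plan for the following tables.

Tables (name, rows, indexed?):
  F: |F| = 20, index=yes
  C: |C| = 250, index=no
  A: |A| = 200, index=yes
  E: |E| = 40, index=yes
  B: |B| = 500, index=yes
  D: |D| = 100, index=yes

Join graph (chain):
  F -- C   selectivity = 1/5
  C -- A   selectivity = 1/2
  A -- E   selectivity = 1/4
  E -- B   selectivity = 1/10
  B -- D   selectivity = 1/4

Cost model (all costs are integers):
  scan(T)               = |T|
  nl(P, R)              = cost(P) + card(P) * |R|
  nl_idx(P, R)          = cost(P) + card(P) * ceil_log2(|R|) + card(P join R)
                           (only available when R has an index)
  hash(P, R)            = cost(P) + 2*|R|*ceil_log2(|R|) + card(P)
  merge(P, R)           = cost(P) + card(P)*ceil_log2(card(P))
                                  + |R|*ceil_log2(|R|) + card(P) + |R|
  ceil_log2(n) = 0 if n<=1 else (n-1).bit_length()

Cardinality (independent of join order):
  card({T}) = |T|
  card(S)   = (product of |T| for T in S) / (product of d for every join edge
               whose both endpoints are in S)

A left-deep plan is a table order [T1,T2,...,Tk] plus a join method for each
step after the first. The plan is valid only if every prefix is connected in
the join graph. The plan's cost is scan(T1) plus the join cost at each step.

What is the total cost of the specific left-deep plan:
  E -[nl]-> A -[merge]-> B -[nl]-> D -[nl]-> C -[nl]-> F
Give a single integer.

step 1: scan E: cost=40, card=40
step 2: join A via nl
    card(P join A) = 40*200/(4) = 2000
    cost = 40 + 40*200 = 8040
step 3: join B via merge
    card(P join B) = 2000*500/(10) = 100000
    cost = 8040 + 2000*11 + 500*9 + 2000 + 500 = 37040
step 4: join D via nl
    card(P join D) = 100000*100/(4) = 2500000
    cost = 37040 + 100000*100 = 10037040
step 5: join C via nl
    card(P join C) = 2500000*250/(2) = 312500000
    cost = 10037040 + 2500000*250 = 635037040
step 6: join F via nl
    card(P join F) = 312500000*20/(5) = 1250000000
    cost = 635037040 + 312500000*20 = 6885037040

6885037040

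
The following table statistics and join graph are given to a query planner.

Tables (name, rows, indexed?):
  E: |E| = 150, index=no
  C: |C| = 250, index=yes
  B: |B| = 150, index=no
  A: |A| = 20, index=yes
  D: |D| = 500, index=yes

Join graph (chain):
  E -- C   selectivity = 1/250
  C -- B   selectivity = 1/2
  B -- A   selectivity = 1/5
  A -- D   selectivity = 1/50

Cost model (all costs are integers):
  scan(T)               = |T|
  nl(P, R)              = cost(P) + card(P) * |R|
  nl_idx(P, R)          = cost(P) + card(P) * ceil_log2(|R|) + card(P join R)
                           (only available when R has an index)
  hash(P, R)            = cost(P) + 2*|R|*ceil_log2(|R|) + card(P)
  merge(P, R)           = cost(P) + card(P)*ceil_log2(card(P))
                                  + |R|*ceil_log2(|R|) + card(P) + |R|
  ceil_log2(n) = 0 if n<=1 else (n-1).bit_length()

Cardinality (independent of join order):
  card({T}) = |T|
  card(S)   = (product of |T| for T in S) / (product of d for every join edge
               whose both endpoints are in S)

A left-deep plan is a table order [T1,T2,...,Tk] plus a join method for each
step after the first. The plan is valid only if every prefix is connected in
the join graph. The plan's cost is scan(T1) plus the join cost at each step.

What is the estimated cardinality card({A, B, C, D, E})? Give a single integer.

Tables in S: A(20), B(150), C(250), D(500), E(150)
Edges inside S: E-C(d=250), C-B(d=2), B-A(d=5), A-D(d=50)
numerator = 20 * 150 * 250 * 500 * 150 = 56250000000
denominator = 250 * 2 * 5 * 50 = 125000
card(S) = 56250000000 / 125000 = 450000

450000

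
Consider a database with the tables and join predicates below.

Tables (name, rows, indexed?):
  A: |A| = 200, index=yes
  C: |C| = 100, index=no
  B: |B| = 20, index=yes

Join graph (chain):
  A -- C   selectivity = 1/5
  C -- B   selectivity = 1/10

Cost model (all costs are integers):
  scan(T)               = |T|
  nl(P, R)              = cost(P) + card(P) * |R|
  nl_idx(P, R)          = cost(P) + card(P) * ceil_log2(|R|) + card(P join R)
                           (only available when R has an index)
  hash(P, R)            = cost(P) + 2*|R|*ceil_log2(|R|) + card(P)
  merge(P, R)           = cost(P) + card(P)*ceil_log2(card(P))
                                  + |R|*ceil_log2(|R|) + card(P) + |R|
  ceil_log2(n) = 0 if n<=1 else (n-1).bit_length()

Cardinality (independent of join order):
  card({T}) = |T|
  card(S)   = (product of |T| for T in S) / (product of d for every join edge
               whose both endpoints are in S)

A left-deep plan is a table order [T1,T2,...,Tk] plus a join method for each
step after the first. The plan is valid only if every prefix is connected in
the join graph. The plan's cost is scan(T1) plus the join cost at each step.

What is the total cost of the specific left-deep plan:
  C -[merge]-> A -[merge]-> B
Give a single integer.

54820

step 1: scan C: cost=100, card=100
step 2: join A via merge
    card(P join A) = 100*200/(5) = 4000
    cost = 100 + 100*7 + 200*8 + 100 + 200 = 2700
step 3: join B via merge
    card(P join B) = 4000*20/(10) = 8000
    cost = 2700 + 4000*12 + 20*5 + 4000 + 20 = 54820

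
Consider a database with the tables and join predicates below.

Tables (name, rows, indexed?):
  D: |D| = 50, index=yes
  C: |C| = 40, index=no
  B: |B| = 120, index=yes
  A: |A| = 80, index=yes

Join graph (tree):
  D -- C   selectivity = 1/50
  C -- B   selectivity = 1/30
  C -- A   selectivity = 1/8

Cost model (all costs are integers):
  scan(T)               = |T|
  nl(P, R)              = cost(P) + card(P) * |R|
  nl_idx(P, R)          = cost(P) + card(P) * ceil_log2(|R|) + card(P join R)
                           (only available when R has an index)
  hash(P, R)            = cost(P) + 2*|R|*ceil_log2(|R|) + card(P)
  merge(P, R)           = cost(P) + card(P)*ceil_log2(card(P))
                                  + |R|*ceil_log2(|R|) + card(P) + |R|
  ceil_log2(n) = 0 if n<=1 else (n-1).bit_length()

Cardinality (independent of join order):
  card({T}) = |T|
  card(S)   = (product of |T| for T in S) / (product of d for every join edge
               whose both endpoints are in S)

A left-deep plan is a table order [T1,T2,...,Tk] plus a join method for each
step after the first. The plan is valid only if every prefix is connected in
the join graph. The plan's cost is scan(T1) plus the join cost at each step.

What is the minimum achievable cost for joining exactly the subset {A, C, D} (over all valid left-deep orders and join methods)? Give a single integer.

1000

Selinger DP over subsets of {A,C,D}:
  {D}: scan cost=50, card=50
  {C}: scan cost=40, card=40
  {A}: scan cost=80, card=80
  {CD}: card=40; try (D,nl_idx)→320, (C,hash)→580, (D,merge)→670, (D,hash)→680, (C,merge)→680, (D,nl)→2040 …(+1); best=320 via (D,nl_idx)
  {AC}: card=400; try (C,hash)→640, (A,nl_idx)→720, (A,merge)→960, (C,merge)→1000, (A,hash)→1200, (A,nl)→3240 …(+1); best=640 via (C,hash)
  {ACD}: card=400; try (A,nl_idx)→1000, (A,merge)→1240, (A,hash)→1480, (D,hash)→1640, (D,nl_idx)→3440, (A,nl)→3520 …(+2); best=1000 via (A,nl_idx)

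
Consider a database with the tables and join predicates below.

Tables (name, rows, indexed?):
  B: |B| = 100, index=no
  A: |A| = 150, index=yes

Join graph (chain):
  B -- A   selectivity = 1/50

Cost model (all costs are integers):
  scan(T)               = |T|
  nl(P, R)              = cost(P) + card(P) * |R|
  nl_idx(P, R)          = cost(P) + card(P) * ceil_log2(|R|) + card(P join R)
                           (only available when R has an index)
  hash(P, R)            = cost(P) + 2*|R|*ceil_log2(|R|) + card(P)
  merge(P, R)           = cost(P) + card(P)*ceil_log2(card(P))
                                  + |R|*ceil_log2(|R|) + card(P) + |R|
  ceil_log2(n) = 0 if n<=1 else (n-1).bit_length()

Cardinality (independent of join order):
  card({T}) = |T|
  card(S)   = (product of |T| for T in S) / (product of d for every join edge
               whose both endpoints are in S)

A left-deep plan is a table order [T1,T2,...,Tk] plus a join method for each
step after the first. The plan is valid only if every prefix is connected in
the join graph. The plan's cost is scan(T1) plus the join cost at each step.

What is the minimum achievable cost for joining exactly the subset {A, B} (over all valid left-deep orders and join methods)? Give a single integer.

1200

Selinger DP over subsets of {A,B}:
  {B}: scan cost=100, card=100
  {A}: scan cost=150, card=150
  {AB}: card=300; try (A,nl_idx)→1200, (B,hash)→1700, (A,merge)→2250, (B,merge)→2300, (A,hash)→2600, (A,nl)→15100 …(+1); best=1200 via (A,nl_idx)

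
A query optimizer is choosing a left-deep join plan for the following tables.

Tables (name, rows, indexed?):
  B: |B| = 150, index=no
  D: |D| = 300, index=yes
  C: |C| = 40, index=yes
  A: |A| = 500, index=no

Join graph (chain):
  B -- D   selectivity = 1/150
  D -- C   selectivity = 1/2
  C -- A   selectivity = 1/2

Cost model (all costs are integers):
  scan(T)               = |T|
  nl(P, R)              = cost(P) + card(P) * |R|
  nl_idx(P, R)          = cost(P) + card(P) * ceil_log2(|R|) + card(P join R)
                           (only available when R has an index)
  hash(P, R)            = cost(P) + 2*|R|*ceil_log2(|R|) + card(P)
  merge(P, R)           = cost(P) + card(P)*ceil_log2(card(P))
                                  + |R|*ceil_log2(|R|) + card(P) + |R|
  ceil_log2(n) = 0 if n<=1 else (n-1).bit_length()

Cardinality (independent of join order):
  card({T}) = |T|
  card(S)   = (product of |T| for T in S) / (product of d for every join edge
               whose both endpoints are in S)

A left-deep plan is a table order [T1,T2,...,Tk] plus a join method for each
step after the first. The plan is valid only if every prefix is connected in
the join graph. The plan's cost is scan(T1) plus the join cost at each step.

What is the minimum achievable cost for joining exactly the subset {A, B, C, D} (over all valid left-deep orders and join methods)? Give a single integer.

17580

Selinger DP over subsets of {A,B,C,D}:
  {B}: scan cost=150, card=150
  {D}: scan cost=300, card=300
  {C}: scan cost=40, card=40
  {A}: scan cost=500, card=500
  {BD}: card=300; try (D,nl_idx)→1800, (B,hash)→3000, (D,merge)→4500, (B,merge)→4650, (D,hash)→5700, (D,nl)→45150 …(+1); best=1800 via (D,nl_idx)
  {CD}: card=6000; try (C,hash)→1080, (D,merge)→3320, (C,merge)→3580, (D,hash)→5480, (D,nl_idx)→6400, (C,nl_idx)→8100 …(+2); best=1080 via (C,hash)
  {AC}: card=10000; try (C,hash)→1480, (A,merge)→5320, (C,merge)→5780, (A,hash)→9080, (C,nl_idx)→13500, (A,nl)→20040 …(+1); best=1480 via (C,hash)
  {BCD}: card=6000; try (C,hash)→2580, (C,merge)→5080, (B,hash)→9480, (C,nl_idx)→9600, (C,nl)→13800, (B,merge)→86430 …(+1); best=2580 via (C,hash)
  {ACD}: card=1500000; try (A,hash)→16080, (D,hash)→16880, (A,merge)→90080, (D,merge)→154480, (D,nl_idx)→1591480, (A,nl)→3001080 …(+1); best=16080 via (A,hash)
  {ABCD}: card=1500000; try (A,hash)→17580, (A,merge)→91580, (B,hash)→1518480, (A,nl)→3002580, (B,merge)→33017430, (B,nl)→225016080; best=17580 via (A,hash)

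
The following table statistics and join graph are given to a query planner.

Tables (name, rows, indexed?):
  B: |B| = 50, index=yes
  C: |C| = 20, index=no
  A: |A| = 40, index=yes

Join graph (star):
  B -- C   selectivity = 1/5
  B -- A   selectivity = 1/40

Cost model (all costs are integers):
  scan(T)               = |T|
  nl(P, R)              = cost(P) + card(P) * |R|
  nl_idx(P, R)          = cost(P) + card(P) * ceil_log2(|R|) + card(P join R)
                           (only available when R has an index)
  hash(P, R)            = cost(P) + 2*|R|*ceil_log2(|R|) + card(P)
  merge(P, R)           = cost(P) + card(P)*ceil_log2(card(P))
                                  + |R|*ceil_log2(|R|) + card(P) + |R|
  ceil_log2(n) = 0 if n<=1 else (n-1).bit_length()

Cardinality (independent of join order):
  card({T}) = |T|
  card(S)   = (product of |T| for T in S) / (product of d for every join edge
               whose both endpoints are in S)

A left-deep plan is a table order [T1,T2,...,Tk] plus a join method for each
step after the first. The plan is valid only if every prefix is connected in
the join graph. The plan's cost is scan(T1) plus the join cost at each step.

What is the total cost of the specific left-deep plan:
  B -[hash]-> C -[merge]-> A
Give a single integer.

2380

step 1: scan B: cost=50, card=50
step 2: join C via hash
    card(P join C) = 50*20/(5) = 200
    cost = 50 + 2*20*5 + 50 = 300
step 3: join A via merge
    card(P join A) = 200*40/(40) = 200
    cost = 300 + 200*8 + 40*6 + 200 + 40 = 2380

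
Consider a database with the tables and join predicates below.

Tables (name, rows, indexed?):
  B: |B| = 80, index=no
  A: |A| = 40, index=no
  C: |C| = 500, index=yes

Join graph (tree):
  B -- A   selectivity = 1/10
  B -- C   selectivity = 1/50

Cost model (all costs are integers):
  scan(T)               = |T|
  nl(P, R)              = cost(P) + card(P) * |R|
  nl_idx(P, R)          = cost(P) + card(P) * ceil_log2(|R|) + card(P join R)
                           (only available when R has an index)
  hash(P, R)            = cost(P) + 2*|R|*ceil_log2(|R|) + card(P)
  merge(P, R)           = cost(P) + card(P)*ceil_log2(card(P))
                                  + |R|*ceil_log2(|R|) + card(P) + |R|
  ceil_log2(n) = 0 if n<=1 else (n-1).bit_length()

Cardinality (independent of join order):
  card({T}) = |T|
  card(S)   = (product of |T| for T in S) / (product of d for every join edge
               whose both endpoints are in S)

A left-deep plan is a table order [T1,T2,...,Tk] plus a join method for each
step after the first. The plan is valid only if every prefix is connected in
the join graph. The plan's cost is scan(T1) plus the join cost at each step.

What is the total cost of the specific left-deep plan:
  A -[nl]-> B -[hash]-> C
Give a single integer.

12560

step 1: scan A: cost=40, card=40
step 2: join B via nl
    card(P join B) = 40*80/(10) = 320
    cost = 40 + 40*80 = 3240
step 3: join C via hash
    card(P join C) = 320*500/(50) = 3200
    cost = 3240 + 2*500*9 + 320 = 12560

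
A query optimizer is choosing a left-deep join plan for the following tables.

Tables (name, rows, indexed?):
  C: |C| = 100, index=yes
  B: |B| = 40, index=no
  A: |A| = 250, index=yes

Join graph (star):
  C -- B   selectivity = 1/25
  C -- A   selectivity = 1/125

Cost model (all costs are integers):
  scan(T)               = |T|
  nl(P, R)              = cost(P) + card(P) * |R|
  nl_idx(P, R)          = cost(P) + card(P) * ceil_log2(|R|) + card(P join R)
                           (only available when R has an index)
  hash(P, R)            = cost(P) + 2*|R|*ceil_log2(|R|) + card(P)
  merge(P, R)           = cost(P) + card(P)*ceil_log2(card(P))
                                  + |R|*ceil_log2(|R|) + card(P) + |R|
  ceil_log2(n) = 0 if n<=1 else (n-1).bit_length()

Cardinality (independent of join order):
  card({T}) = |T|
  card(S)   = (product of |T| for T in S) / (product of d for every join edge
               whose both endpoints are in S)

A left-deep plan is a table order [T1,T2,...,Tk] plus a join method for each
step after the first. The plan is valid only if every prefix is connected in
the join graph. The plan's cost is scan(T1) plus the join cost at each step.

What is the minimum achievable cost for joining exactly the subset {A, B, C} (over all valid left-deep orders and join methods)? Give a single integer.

1780

Selinger DP over subsets of {A,B,C}:
  {C}: scan cost=100, card=100
  {B}: scan cost=40, card=40
  {A}: scan cost=250, card=250
  {BC}: card=160; try (C,nl_idx)→480, (B,hash)→680, (C,merge)→1120, (B,merge)→1180, (C,hash)→1480, (C,nl)→4040 …(+1); best=480 via (C,nl_idx)
  {AC}: card=200; try (A,nl_idx)→1100, (C,hash)→1900, (C,nl_idx)→2200, (A,merge)→3150, (C,merge)→3300, (A,hash)→4200 …(+2); best=1100 via (A,nl_idx)
  {ABC}: card=320; try (B,hash)→1780, (A,nl_idx)→2080, (B,merge)→3180, (A,merge)→4170, (A,hash)→4640, (B,nl)→9100 …(+1); best=1780 via (B,hash)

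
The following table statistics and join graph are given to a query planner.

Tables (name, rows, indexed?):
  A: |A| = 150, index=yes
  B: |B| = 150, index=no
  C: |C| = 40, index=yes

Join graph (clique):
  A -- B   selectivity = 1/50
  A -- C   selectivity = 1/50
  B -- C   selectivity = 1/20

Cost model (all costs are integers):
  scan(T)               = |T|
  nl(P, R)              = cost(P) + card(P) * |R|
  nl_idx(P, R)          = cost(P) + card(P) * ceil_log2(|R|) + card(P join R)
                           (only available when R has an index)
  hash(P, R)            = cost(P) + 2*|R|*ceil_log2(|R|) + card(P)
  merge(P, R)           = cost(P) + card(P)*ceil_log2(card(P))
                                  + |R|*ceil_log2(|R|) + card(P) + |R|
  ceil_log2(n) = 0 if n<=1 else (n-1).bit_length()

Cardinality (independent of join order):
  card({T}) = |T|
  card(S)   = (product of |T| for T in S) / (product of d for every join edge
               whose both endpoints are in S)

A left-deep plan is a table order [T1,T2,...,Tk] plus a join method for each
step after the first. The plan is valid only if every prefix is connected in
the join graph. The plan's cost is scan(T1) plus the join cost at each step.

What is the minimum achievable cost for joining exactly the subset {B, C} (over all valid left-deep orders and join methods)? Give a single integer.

780

Selinger DP over subsets of {B,C}:
  {B}: scan cost=150, card=150
  {C}: scan cost=40, card=40
  {BC}: card=300; try (C,hash)→780, (C,nl_idx)→1350, (B,merge)→1670, (C,merge)→1780, (B,hash)→2480, (B,nl)→6040 …(+1); best=780 via (C,hash)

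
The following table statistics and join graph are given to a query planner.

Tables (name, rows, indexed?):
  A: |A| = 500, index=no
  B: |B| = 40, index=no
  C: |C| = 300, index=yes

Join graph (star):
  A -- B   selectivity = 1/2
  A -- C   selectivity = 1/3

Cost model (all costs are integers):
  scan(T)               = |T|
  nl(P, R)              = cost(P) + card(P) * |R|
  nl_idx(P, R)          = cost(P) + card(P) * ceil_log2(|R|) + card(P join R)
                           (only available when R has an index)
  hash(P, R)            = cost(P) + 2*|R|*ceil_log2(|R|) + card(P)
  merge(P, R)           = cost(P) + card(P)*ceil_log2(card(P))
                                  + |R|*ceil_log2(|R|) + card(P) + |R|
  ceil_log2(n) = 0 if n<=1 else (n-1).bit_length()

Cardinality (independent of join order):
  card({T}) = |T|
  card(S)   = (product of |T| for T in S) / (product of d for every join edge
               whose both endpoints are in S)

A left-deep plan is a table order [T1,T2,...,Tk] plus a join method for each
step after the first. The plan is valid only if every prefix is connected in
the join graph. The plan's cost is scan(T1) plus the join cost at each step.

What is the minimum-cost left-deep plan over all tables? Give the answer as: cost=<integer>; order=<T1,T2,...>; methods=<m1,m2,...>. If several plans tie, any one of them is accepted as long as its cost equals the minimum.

Selinger DP (subsets sized 1..n):
  {A}: scan cost=500, card=500
  {B}: scan cost=40, card=40
  {C}: scan cost=300, card=300
  {AB}: card=10000; try (B,hash)→1480, (A,merge)→5320, (B,merge)→5780, (A,hash)→9080, (A,nl)→20040, (B,nl)→20500; best=1480 via (B,hash)
  {AC}: card=50000; try (C,hash)→6400, (A,merge)→8300, (C,merge)→8500, (A,hash)→9600, (C,nl_idx)→55000, (A,nl)→150300 …(+1); best=6400 via (C,hash)
  {ABC}: card=1000000; try (C,hash)→16880, (B,hash)→56880, (C,merge)→154480, (B,merge)→856680, (C,nl_idx)→1091480, (B,nl)→2006400 …(+1); best=16880 via (C,hash)

cost=16880; order=A,B,C; methods=hash,hash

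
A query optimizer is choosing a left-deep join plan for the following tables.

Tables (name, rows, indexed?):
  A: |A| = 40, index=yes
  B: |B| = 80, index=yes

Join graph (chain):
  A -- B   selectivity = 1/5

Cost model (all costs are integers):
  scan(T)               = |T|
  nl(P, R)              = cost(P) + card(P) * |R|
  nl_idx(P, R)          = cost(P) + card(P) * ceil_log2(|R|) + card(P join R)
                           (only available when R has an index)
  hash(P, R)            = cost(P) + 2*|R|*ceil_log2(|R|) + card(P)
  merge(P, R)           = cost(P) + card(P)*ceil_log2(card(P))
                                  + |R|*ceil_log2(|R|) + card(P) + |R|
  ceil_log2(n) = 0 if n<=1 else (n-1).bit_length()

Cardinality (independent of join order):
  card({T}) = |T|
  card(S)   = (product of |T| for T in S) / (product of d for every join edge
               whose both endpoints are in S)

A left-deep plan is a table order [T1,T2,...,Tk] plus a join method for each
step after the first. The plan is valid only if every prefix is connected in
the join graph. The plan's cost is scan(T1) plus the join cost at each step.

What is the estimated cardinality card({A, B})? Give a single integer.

Tables in S: A(40), B(80)
Edges inside S: A-B(d=5)
numerator = 40 * 80 = 3200
denominator = 5 = 5
card(S) = 3200 / 5 = 640

640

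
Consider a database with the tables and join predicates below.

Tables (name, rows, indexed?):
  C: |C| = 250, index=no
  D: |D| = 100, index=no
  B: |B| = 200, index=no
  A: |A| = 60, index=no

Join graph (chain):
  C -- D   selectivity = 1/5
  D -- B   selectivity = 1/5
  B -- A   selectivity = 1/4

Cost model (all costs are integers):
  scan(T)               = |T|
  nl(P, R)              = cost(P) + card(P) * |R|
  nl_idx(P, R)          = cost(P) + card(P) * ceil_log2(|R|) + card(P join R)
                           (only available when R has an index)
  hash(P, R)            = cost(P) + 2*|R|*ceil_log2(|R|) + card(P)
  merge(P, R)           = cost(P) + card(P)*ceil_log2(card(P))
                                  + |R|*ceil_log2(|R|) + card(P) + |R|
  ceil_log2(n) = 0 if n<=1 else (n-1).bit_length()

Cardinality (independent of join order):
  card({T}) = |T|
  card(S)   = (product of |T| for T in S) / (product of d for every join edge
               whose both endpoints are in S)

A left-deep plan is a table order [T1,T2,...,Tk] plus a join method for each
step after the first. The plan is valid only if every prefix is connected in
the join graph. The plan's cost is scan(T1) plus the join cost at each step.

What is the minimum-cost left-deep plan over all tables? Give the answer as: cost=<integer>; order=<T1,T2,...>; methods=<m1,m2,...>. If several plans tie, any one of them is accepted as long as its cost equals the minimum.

cost=69520; order=B,A,D,C; methods=hash,hash,hash

Selinger DP (subsets sized 1..n):
  {C}: scan cost=250, card=250
  {D}: scan cost=100, card=100
  {B}: scan cost=200, card=200
  {A}: scan cost=60, card=60
  {CD}: card=5000; try (D,hash)→1900, (C,merge)→3150, (D,merge)→3300, (C,hash)→4200, (C,nl)→25100, (D,nl)→25250; best=1900 via (D,hash)
  {BD}: card=4000; try (D,hash)→1800, (B,merge)→2700, (D,merge)→2800, (B,hash)→3400, (B,nl)→20100, (D,nl)→20200; best=1800 via (D,hash)
  {AB}: card=3000; try (A,hash)→1120, (B,merge)→2280, (A,merge)→2420, (B,hash)→3320, (B,nl)→12060, (A,nl)→12200; best=1120 via (A,hash)
  {BCD}: card=200000; try (C,hash)→9800, (B,hash)→10100, (C,merge)→56050, (B,merge)→73700, (C,nl)→1001800, (B,nl)→1001900; best=9800 via (C,hash)
  {ABD}: card=60000; try (D,hash)→5520, (A,hash)→6520, (D,merge)→40920, (A,merge)→54220, (A,nl)→241800, (D,nl)→301120; best=5520 via (D,hash)
  {ABCD}: card=3000000; try (C,hash)→69520, (A,hash)→210520, (C,merge)→1027770, (A,merge)→3810220, (A,nl)→12009800, (C,nl)→15005520; best=69520 via (C,hash)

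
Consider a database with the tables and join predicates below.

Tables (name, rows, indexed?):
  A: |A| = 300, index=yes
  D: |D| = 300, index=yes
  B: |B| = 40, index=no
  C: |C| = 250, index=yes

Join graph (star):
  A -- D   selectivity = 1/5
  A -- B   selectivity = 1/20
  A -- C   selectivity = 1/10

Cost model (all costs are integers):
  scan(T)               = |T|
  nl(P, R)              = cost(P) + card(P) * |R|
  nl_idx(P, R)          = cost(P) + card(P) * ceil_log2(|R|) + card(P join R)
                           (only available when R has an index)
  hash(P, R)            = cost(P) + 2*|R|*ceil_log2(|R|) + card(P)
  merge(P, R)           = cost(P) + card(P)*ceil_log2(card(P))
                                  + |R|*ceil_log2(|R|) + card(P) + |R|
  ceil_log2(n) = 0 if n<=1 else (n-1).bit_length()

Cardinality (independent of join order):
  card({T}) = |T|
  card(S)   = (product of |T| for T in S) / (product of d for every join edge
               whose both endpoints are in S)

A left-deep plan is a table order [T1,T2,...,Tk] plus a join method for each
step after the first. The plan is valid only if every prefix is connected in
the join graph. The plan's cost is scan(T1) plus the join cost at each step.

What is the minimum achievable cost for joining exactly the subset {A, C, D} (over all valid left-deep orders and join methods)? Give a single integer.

17500

Selinger DP over subsets of {A,C,D}:
  {A}: scan cost=300, card=300
  {D}: scan cost=300, card=300
  {C}: scan cost=250, card=250
  {AD}: card=18000; try (D,hash)→6000, (A,hash)→6000, (D,merge)→6300, (A,merge)→6300, (D,nl_idx)→21000, (A,nl_idx)→21000 …(+2); best=6000 via (D,hash)
  {AC}: card=7500; try (C,hash)→4600, (A,merge)→5500, (C,merge)→5550, (A,hash)→5900, (A,nl_idx)→10000, (C,nl_idx)→10200 …(+2); best=4600 via (C,hash)
  {ACD}: card=450000; try (D,hash)→17500, (C,hash)→28000, (D,merge)→112600, (C,merge)→296250, (D,nl_idx)→522100, (C,nl_idx)→600000 …(+2); best=17500 via (D,hash)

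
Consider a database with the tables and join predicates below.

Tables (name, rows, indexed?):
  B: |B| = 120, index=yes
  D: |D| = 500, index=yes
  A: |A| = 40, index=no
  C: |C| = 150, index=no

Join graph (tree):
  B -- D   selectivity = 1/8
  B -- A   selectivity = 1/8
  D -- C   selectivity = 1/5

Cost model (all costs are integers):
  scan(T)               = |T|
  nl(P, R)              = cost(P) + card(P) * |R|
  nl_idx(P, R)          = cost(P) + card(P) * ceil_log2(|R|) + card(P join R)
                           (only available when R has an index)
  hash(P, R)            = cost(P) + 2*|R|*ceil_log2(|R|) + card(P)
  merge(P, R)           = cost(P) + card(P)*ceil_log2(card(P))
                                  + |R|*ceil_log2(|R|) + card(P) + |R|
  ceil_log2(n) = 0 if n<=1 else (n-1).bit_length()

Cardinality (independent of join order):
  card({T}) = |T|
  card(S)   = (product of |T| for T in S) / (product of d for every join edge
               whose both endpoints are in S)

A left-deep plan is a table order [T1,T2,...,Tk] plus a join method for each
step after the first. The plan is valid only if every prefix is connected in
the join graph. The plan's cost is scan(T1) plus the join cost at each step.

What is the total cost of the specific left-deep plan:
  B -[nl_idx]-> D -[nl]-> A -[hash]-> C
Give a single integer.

step 1: scan B: cost=120, card=120
step 2: join D via nl_idx
    card(P join D) = 120*500/(8) = 7500
    cost = 120 + 120*9 + 7500 = 8700
step 3: join A via nl
    card(P join A) = 7500*40/(8) = 37500
    cost = 8700 + 7500*40 = 308700
step 4: join C via hash
    card(P join C) = 37500*150/(5) = 1125000
    cost = 308700 + 2*150*8 + 37500 = 348600

348600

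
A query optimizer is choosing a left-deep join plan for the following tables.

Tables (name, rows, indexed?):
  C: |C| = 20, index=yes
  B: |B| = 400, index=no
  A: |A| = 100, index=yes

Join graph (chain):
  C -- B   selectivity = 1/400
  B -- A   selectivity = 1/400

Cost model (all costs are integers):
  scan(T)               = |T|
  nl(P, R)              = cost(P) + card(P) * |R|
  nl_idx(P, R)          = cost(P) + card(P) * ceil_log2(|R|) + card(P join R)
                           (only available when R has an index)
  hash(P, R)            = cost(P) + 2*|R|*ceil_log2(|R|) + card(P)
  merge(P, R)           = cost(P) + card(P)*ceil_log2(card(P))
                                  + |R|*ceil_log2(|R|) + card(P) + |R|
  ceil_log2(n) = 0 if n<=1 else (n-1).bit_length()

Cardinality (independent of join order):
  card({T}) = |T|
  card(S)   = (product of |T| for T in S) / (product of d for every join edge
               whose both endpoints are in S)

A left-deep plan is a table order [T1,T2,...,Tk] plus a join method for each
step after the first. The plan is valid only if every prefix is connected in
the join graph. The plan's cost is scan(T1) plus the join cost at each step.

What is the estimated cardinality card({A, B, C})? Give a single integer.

Tables in S: A(100), B(400), C(20)
Edges inside S: C-B(d=400), B-A(d=400)
numerator = 100 * 400 * 20 = 800000
denominator = 400 * 400 = 160000
card(S) = 800000 / 160000 = 5

5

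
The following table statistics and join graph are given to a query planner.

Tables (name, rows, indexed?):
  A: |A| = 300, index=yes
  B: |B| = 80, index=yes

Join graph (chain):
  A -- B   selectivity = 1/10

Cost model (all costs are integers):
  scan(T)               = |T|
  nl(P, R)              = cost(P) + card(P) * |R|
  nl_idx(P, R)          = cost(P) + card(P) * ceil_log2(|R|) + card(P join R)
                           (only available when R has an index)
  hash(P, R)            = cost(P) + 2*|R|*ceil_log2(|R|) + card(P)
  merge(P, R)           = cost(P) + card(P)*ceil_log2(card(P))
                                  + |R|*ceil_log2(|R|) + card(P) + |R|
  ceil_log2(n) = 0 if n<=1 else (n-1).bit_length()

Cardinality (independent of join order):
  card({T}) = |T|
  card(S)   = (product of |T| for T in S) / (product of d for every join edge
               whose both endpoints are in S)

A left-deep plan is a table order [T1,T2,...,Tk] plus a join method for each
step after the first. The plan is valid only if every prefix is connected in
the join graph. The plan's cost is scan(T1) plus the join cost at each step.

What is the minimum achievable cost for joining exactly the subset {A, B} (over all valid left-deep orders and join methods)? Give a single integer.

1720

Selinger DP over subsets of {A,B}:
  {A}: scan cost=300, card=300
  {B}: scan cost=80, card=80
  {AB}: card=2400; try (B,hash)→1720, (A,nl_idx)→3200, (A,merge)→3720, (B,merge)→3940, (B,nl_idx)→4800, (A,hash)→5560 …(+2); best=1720 via (B,hash)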